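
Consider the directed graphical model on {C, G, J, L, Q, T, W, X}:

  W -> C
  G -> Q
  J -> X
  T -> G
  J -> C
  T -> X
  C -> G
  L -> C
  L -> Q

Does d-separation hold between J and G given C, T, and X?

Yes

3 paths connect J and G; each must be blocked for d-separation to hold:
  1. J → X ← T → G — X:collider[open]; T:fork[blocks] ⇒ blocked
  2. J → C ← L → Q ← G — C:collider[open]; L:fork[open]; Q:collider[blocks] ⇒ blocked
  3. J → C → G — C:chain[blocks] ⇒ blocked
All paths are blocked; J ⊥ G | {C, T, X} holds.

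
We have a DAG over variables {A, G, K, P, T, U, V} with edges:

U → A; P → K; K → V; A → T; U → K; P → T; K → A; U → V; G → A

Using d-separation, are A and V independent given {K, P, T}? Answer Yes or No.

No

Enumerating the 6 paths from A to V and testing each for blocking by {K, P, T}:
Path 1: A → T ← P → K → V
  P is a fork here and P is conditioned on, so the path is blocked at P.
Path 2: A → T ← P → K ← U → V
  P is a fork here and P is conditioned on, so the path is blocked at P.
Path 3: A ← U → V
  U is a fork and U is not conditioned on — no node blocks this path, so it is active.
Path 4: A ← U → K → V
  K is a chain here and K is conditioned on, so the path is blocked at K.
Path 5: A ← K → V
  K is a fork here and K is conditioned on, so the path is blocked at K.
Path 6: A ← K ← U → V
  K is a chain here and K is conditioned on, so the path is blocked at K.
Because an active path exists, A and V are not d-separated.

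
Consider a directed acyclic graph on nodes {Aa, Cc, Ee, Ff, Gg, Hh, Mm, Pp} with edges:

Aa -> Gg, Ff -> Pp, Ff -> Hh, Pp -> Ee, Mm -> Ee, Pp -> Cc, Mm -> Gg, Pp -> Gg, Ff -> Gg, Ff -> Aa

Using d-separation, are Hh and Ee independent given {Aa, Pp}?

Enumerating the 6 paths from Hh to Ee and testing each for blocking by {Aa, Pp}:
  1. Hh ← Ff → Aa → Gg ← Mm → Ee — Ff:fork[open]; Aa:chain[blocks]; Gg:collider[blocks]; Mm:fork[open] ⇒ blocked
  2. Hh ← Ff → Aa → Gg ← Pp → Ee — Ff:fork[open]; Aa:chain[blocks]; Gg:collider[blocks]; Pp:fork[blocks] ⇒ blocked
  3. Hh ← Ff → Gg ← Mm → Ee — Ff:fork[open]; Gg:collider[blocks]; Mm:fork[open] ⇒ blocked
  4. Hh ← Ff → Gg ← Pp → Ee — Ff:fork[open]; Gg:collider[blocks]; Pp:fork[blocks] ⇒ blocked
  5. Hh ← Ff → Pp → Gg ← Mm → Ee — Ff:fork[open]; Pp:chain[blocks]; Gg:collider[blocks]; Mm:fork[open] ⇒ blocked
  6. Hh ← Ff → Pp → Ee — Ff:fork[open]; Pp:chain[blocks] ⇒ blocked
Every path is blocked, so Hh and Ee are d-separated given {Aa, Pp}.

Yes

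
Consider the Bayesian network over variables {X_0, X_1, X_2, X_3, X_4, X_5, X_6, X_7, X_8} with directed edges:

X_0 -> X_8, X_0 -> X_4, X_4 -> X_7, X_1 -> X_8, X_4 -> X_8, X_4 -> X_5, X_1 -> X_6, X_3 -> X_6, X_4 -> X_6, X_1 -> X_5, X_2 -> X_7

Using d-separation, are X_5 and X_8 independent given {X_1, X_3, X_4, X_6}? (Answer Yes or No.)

Yes

There are 6 undirected paths between X_5 and X_8; checking each against the conditioning set {X_1, X_3, X_4, X_6}:
  1. X_5 ← X_4 ← X_0 → X_8 — X_4:chain[blocks]; X_0:fork[open] ⇒ blocked
  2. X_5 ← X_4 → X_8 — X_4:fork[blocks] ⇒ blocked
  3. X_5 ← X_4 → X_6 ← X_1 → X_8 — X_4:fork[blocks]; X_6:collider[open]; X_1:fork[blocks] ⇒ blocked
  4. X_5 ← X_1 → X_8 — X_1:fork[blocks] ⇒ blocked
  5. X_5 ← X_1 → X_6 ← X_4 ← X_0 → X_8 — X_1:fork[blocks]; X_6:collider[open]; X_4:chain[blocks]; X_0:fork[open] ⇒ blocked
  6. X_5 ← X_1 → X_6 ← X_4 → X_8 — X_1:fork[blocks]; X_6:collider[open]; X_4:fork[blocks] ⇒ blocked
All paths are blocked; X_5 ⊥ X_8 | {X_1, X_3, X_4, X_6} holds.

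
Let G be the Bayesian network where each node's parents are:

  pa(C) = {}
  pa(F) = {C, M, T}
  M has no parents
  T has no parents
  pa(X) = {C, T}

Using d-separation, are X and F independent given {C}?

No

There are 2 undirected paths between X and F; checking each against the conditioning set {C}:
  1. X ← C → F — C:fork[blocks] ⇒ blocked
  2. X ← T → F — T:fork[open] ⇒ active
At least one path is unblocked, so d-separation fails.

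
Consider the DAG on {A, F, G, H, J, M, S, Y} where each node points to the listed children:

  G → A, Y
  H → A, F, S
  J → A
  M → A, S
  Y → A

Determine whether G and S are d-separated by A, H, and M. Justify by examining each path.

Enumerating the 4 paths from G to S and testing each for blocking by {A, H, M}:
  1. G → A ← M → S — A:collider[open]; M:fork[blocks] ⇒ blocked
  2. G → A ← H → S — A:collider[open]; H:fork[blocks] ⇒ blocked
  3. G → Y → A ← M → S — Y:chain[open]; A:collider[open]; M:fork[blocks] ⇒ blocked
  4. G → Y → A ← H → S — Y:chain[open]; A:collider[open]; H:fork[blocks] ⇒ blocked
Since every path is blocked, d-separation holds.

Yes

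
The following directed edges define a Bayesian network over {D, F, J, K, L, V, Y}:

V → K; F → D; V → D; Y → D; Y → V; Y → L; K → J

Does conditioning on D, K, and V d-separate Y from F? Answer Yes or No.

2 paths connect Y and F; each must be blocked for d-separation to hold:
  1. Y → V → D ← F — V:chain[blocks]; D:collider[open] ⇒ blocked
  2. Y → D ← F — D:collider[open] ⇒ active
At least one path is unblocked, so d-separation fails.

No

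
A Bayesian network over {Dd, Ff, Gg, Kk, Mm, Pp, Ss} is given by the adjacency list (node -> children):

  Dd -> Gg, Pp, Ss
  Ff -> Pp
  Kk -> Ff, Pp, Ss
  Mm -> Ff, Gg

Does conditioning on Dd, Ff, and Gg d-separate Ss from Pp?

6 paths connect Ss and Pp; each must be blocked for d-separation to hold:
Path 1: Ss ← Dd → Pp
  Dd is a fork here and Dd is conditioned on, so the path is blocked at Dd.
Path 2: Ss ← Dd → Gg ← Mm → Ff → Pp
  Dd is a fork here and Dd is conditioned on, so the path is blocked at Dd.
Path 3: Ss ← Dd → Gg ← Mm → Ff ← Kk → Pp
  Dd is a fork here and Dd is conditioned on, so the path is blocked at Dd.
Path 4: Ss ← Kk → Pp
  Kk is a fork and Kk is not conditioned on — no node blocks this path, so it is active.
Path 5: Ss ← Kk → Ff → Pp
  Ff is a chain here and Ff is conditioned on, so the path is blocked at Ff.
Path 6: Ss ← Kk → Ff ← Mm → Gg ← Dd → Pp
  Dd is a fork here and Dd is conditioned on, so the path is blocked at Dd.
Because an active path exists, Ss and Pp are not d-separated.

No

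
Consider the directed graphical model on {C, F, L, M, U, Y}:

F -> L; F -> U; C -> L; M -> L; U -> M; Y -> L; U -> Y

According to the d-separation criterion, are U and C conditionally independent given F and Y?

Yes — U and C are d-separated given {F, Y}.

Enumerating the 3 paths from U to C and testing each for blocking by {F, Y}:
  1. U ← F → L ← C — F:fork[blocks]; L:collider[blocks] ⇒ blocked
  2. U → M → L ← C — M:chain[open]; L:collider[blocks] ⇒ blocked
  3. U → Y → L ← C — Y:chain[blocks]; L:collider[blocks] ⇒ blocked
All paths are blocked; U ⊥ C | {F, Y} holds.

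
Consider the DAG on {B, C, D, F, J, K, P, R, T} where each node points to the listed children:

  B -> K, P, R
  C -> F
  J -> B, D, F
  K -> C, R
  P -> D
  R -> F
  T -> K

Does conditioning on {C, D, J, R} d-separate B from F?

Yes

There are 6 undirected paths between B and F; checking each against the conditioning set {C, D, J, R}:
Path 1: B → K → C → F
  C is a chain here and C is conditioned on, so the path is blocked at C.
Path 2: B → K → R → F
  R is a chain here and R is conditioned on, so the path is blocked at R.
Path 3: B ← J → F
  J is a fork here and J is conditioned on, so the path is blocked at J.
Path 4: B → R ← K → C → F
  C is a chain here and C is conditioned on, so the path is blocked at C.
Path 5: B → R → F
  R is a chain here and R is conditioned on, so the path is blocked at R.
Path 6: B → P → D ← J → F
  J is a fork here and J is conditioned on, so the path is blocked at J.
Every path is blocked, so B and F are d-separated given {C, D, J, R}.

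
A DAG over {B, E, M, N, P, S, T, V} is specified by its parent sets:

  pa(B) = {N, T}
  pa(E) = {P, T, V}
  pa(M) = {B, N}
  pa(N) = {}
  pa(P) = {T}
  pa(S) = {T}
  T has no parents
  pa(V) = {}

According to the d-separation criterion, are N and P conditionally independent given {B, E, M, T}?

Yes

4 paths connect N and P; each must be blocked for d-separation to hold:
  1. N → B ← T → P — B:collider[open]; T:fork[blocks] ⇒ blocked
  2. N → B ← T → E ← P — B:collider[open]; T:fork[blocks]; E:collider[open] ⇒ blocked
  3. N → M ← B ← T → P — M:collider[open]; B:chain[blocks]; T:fork[blocks] ⇒ blocked
  4. N → M ← B ← T → E ← P — M:collider[open]; B:chain[blocks]; T:fork[blocks]; E:collider[open] ⇒ blocked
All paths are blocked; N ⊥ P | {B, E, M, T} holds.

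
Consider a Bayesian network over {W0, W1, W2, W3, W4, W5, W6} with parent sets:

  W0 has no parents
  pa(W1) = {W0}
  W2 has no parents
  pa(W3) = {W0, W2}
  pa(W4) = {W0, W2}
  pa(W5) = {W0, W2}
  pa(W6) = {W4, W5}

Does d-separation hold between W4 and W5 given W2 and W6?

We examine all 5 paths between W4 and W5:
  1. W4 → W6 ← W5 — W6:collider[open] ⇒ active
  2. W4 ← W0 → W3 ← W2 → W5 — W0:fork[open]; W3:collider[blocks]; W2:fork[blocks] ⇒ blocked
  3. W4 ← W0 → W5 — W0:fork[open] ⇒ active
  4. W4 ← W2 → W3 ← W0 → W5 — W2:fork[blocks]; W3:collider[blocks]; W0:fork[open] ⇒ blocked
  5. W4 ← W2 → W5 — W2:fork[blocks] ⇒ blocked
At least one path is unblocked, so d-separation fails.

No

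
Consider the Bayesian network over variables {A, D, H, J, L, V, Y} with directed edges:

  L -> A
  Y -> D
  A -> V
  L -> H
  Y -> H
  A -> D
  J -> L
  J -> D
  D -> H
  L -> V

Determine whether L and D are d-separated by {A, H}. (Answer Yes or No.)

We examine all 5 paths between L and D:
Path 1: L ← J → D
  J is a fork and J is not conditioned on — no node blocks this path, so it is active.
Path 2: L → V ← A → D
  V is a collider here and neither V nor any of its descendants is conditioned on, so the collider stays closed — the path is blocked at V.
Path 3: L → H ← D
  H is a collider and H is conditioned on, which opens it — no node blocks this path, so it is active.
Path 4: L → H ← Y → D
  H is a collider and H is conditioned on, which opens it; Y is a fork and Y is not conditioned on — no node blocks this path, so it is active.
Path 5: L → A → D
  A is a chain here and A is conditioned on, so the path is blocked at A.
Because an active path exists, L and D are not d-separated.

No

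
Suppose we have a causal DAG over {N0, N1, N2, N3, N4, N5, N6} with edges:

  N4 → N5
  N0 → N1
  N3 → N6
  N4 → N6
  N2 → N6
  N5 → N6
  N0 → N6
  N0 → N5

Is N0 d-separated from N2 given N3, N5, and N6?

No

Enumerating the 3 paths from N0 to N2 and testing each for blocking by {N3, N5, N6}:
Path 1: N0 → N6 ← N2
  N6 is a collider and N6 is conditioned on, which opens it — no node blocks this path, so it is active.
Path 2: N0 → N5 ← N4 → N6 ← N2
  N5 is a collider and N5 is conditioned on, which opens it; N4 is a fork and N4 is not conditioned on; N6 is a collider and N6 is conditioned on, which opens it — no node blocks this path, so it is active.
Path 3: N0 → N5 → N6 ← N2
  N5 is a chain here and N5 is conditioned on, so the path is blocked at N5.
Since the path N0 → N6 ← N2 is active, N0 and N2 are not d-separated given {N3, N5, N6}.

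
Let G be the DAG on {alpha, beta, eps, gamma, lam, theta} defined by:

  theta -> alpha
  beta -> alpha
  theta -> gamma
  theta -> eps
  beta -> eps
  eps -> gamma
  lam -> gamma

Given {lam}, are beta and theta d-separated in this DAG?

Yes

3 paths connect beta and theta; each must be blocked for d-separation to hold:
Path 1: beta → alpha ← theta
  alpha is a collider here and neither alpha nor any of its descendants is conditioned on, so the collider stays closed — the path is blocked at alpha.
Path 2: beta → eps → gamma ← theta
  gamma is a collider here and neither gamma nor any of its descendants is conditioned on, so the collider stays closed — the path is blocked at gamma.
Path 3: beta → eps ← theta
  eps is a collider here and neither eps nor any of its descendants is conditioned on, so the collider stays closed — the path is blocked at eps.
Every path is blocked, so beta and theta are d-separated given {lam}.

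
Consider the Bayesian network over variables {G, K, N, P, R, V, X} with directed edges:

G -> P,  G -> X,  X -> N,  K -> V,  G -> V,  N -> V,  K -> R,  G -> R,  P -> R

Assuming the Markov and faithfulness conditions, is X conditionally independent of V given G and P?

4 paths connect X and V; each must be blocked for d-separation to hold:
Path 1: X ← G → V
  G is a fork here and G is conditioned on, so the path is blocked at G.
Path 2: X ← G → R ← K → V
  G is a fork here and G is conditioned on, so the path is blocked at G.
Path 3: X ← G → P → R ← K → V
  G is a fork here and G is conditioned on, so the path is blocked at G.
Path 4: X → N → V
  N is a chain and N is not conditioned on — no node blocks this path, so it is active.
Since the path X → N → V is active, X and V are not d-separated given {G, P}.

No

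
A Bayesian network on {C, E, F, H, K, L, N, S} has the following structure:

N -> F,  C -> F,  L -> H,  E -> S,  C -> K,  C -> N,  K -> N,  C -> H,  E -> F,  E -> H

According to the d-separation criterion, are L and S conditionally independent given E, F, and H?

We examine all 4 paths between L and S:
  1. L → H ← C → N → F ← E → S — H:collider[open]; C:fork[open]; N:chain[open]; F:collider[open]; E:fork[blocks] ⇒ blocked
  2. L → H ← C → F ← E → S — H:collider[open]; C:fork[open]; F:collider[open]; E:fork[blocks] ⇒ blocked
  3. L → H ← C → K → N → F ← E → S — H:collider[open]; C:fork[open]; K:chain[open]; N:chain[open]; F:collider[open]; E:fork[blocks] ⇒ blocked
  4. L → H ← E → S — H:collider[open]; E:fork[blocks] ⇒ blocked
Since every path is blocked, d-separation holds.

Yes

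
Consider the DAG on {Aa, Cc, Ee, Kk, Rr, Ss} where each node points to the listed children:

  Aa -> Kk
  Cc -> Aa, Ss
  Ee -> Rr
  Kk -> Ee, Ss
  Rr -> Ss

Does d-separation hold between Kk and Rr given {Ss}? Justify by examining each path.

3 paths connect Kk and Rr; each must be blocked for d-separation to hold:
Path 1: Kk → Ss ← Rr
  Ss is a collider and Ss is conditioned on, which opens it — no node blocks this path, so it is active.
Path 2: Kk ← Aa ← Cc → Ss ← Rr
  Aa is a chain and Aa is not conditioned on; Cc is a fork and Cc is not conditioned on; Ss is a collider and Ss is conditioned on, which opens it — no node blocks this path, so it is active.
Path 3: Kk → Ee → Rr
  Ee is a chain and Ee is not conditioned on — no node blocks this path, so it is active.
Because an active path exists, Kk and Rr are not d-separated.

No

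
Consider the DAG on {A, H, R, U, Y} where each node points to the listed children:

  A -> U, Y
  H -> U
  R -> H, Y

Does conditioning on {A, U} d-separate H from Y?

No

Enumerating the 2 paths from H to Y and testing each for blocking by {A, U}:
  1. H ← R → Y — R:fork[open] ⇒ active
  2. H → U ← A → Y — U:collider[open]; A:fork[blocks] ⇒ blocked
At least one path is unblocked, so d-separation fails.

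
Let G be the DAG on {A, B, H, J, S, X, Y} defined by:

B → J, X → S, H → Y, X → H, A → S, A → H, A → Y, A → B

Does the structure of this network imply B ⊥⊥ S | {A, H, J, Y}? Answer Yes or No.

3 paths connect B and S; each must be blocked for d-separation to hold:
  1. B ← A → Y ← H ← X → S — A:fork[blocks]; Y:collider[open]; H:chain[blocks]; X:fork[open] ⇒ blocked
  2. B ← A → S — A:fork[blocks] ⇒ blocked
  3. B ← A → H ← X → S — A:fork[blocks]; H:collider[open]; X:fork[open] ⇒ blocked
Since every path is blocked, d-separation holds.

Yes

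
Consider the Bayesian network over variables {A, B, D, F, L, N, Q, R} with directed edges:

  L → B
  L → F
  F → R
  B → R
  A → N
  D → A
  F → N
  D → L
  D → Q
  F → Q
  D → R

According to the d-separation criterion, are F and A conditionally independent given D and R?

Yes

We examine all 6 paths between F and A:
Path 1: F → N ← A
  N is a collider here and neither N nor any of its descendants is conditioned on, so the collider stays closed — the path is blocked at N.
Path 2: F → Q ← D → A
  Q is a collider here and neither Q nor any of its descendants is conditioned on, so the collider stays closed — the path is blocked at Q.
Path 3: F ← L → B → R ← D → A
  D is a fork here and D is conditioned on, so the path is blocked at D.
Path 4: F ← L ← D → A
  D is a fork here and D is conditioned on, so the path is blocked at D.
Path 5: F → R ← B ← L ← D → A
  D is a fork here and D is conditioned on, so the path is blocked at D.
Path 6: F → R ← D → A
  D is a fork here and D is conditioned on, so the path is blocked at D.
All paths are blocked; F ⊥ A | {D, R} holds.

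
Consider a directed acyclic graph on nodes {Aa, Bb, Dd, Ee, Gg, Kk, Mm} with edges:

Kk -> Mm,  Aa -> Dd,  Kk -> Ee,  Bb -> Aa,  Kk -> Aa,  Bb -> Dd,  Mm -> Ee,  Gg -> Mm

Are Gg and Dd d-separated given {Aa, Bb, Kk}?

Yes — Gg and Dd are d-separated given {Aa, Bb, Kk}.

4 paths connect Gg and Dd; each must be blocked for d-separation to hold:
Path 1: Gg → Mm ← Kk → Aa ← Bb → Dd
  Mm is a collider here and neither Mm nor any of its descendants is conditioned on, so the collider stays closed — the path is blocked at Mm.
Path 2: Gg → Mm ← Kk → Aa → Dd
  Mm is a collider here and neither Mm nor any of its descendants is conditioned on, so the collider stays closed — the path is blocked at Mm.
Path 3: Gg → Mm → Ee ← Kk → Aa ← Bb → Dd
  Ee is a collider here and neither Ee nor any of its descendants is conditioned on, so the collider stays closed — the path is blocked at Ee.
Path 4: Gg → Mm → Ee ← Kk → Aa → Dd
  Ee is a collider here and neither Ee nor any of its descendants is conditioned on, so the collider stays closed — the path is blocked at Ee.
Every path is blocked, so Gg and Dd are d-separated given {Aa, Bb, Kk}.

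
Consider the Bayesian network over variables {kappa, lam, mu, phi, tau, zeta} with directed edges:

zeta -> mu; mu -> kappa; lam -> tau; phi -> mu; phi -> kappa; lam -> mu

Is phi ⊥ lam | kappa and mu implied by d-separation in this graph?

2 paths connect phi and lam; each must be blocked for d-separation to hold:
Path 1: phi → kappa ← mu ← lam
  mu is a chain here and mu is conditioned on, so the path is blocked at mu.
Path 2: phi → mu ← lam
  mu is a collider and mu is conditioned on, which opens it — no node blocks this path, so it is active.
Since the path phi → mu ← lam is active, phi and lam are not d-separated given {kappa, mu}.

No — phi and lam are not d-separated given {kappa, mu}.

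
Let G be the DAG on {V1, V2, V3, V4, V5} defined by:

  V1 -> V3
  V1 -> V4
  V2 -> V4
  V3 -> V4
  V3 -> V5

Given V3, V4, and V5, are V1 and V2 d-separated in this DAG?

There are 2 undirected paths between V1 and V2; checking each against the conditioning set {V3, V4, V5}:
Path 1: V1 → V4 ← V2
  V4 is a collider and V4 is conditioned on, which opens it — no node blocks this path, so it is active.
Path 2: V1 → V3 → V4 ← V2
  V3 is a chain here and V3 is conditioned on, so the path is blocked at V3.
At least one path is unblocked, so d-separation fails.

No — V1 and V2 are not d-separated given {V3, V4, V5}.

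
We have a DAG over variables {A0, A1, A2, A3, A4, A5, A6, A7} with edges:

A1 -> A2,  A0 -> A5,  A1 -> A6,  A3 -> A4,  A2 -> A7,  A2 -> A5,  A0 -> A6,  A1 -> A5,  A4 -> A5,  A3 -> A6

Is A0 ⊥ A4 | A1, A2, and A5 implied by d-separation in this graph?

Enumerating the 6 paths from A0 to A4 and testing each for blocking by {A1, A2, A5}:
  1. A0 → A6 ← A1 → A2 → A5 ← A4 — A6:collider[blocks]; A1:fork[blocks]; A2:chain[blocks]; A5:collider[open] ⇒ blocked
  2. A0 → A6 ← A1 → A5 ← A4 — A6:collider[blocks]; A1:fork[blocks]; A5:collider[open] ⇒ blocked
  3. A0 → A6 ← A3 → A4 — A6:collider[blocks]; A3:fork[open] ⇒ blocked
  4. A0 → A5 ← A2 ← A1 → A6 ← A3 → A4 — A5:collider[open]; A2:chain[blocks]; A1:fork[blocks]; A6:collider[blocks]; A3:fork[open] ⇒ blocked
  5. A0 → A5 ← A1 → A6 ← A3 → A4 — A5:collider[open]; A1:fork[blocks]; A6:collider[blocks]; A3:fork[open] ⇒ blocked
  6. A0 → A5 ← A4 — A5:collider[open] ⇒ active
At least one path is unblocked, so d-separation fails.

No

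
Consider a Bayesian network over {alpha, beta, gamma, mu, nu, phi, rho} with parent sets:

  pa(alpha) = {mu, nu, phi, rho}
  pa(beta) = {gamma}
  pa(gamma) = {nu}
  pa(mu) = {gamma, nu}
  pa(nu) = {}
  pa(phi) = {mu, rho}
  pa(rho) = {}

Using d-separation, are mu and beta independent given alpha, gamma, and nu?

Yes — mu and beta are d-separated given {alpha, gamma, nu}.

5 paths connect mu and beta; each must be blocked for d-separation to hold:
Path 1: mu → alpha ← nu → gamma → beta
  nu is a fork here and nu is conditioned on, so the path is blocked at nu.
Path 2: mu ← gamma → beta
  gamma is a fork here and gamma is conditioned on, so the path is blocked at gamma.
Path 3: mu ← nu → gamma → beta
  nu is a fork here and nu is conditioned on, so the path is blocked at nu.
Path 4: mu → phi ← rho → alpha ← nu → gamma → beta
  nu is a fork here and nu is conditioned on, so the path is blocked at nu.
Path 5: mu → phi → alpha ← nu → gamma → beta
  nu is a fork here and nu is conditioned on, so the path is blocked at nu.
All paths are blocked; mu ⊥ beta | {alpha, gamma, nu} holds.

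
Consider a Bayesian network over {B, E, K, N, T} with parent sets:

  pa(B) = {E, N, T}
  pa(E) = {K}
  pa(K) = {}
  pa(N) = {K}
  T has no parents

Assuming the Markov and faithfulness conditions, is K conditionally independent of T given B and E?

2 paths connect K and T; each must be blocked for d-separation to hold:
Path 1: K → E → B ← T
  E is a chain here and E is conditioned on, so the path is blocked at E.
Path 2: K → N → B ← T
  N is a chain and N is not conditioned on; B is a collider and B is conditioned on, which opens it — no node blocks this path, so it is active.
Because an active path exists, K and T are not d-separated.

No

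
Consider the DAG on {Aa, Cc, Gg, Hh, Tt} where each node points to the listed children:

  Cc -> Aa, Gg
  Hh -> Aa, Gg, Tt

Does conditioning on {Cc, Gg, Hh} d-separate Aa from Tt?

There are 2 undirected paths between Aa and Tt; checking each against the conditioning set {Cc, Gg, Hh}:
  1. Aa ← Hh → Tt — Hh:fork[blocks] ⇒ blocked
  2. Aa ← Cc → Gg ← Hh → Tt — Cc:fork[blocks]; Gg:collider[open]; Hh:fork[blocks] ⇒ blocked
All paths are blocked; Aa ⊥ Tt | {Cc, Gg, Hh} holds.

Yes — Aa and Tt are d-separated given {Cc, Gg, Hh}.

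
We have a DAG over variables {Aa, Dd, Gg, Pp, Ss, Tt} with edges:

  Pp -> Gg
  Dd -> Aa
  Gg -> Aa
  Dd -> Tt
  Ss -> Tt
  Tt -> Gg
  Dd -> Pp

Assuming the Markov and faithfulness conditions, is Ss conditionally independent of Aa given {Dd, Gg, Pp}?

Yes

We examine all 4 paths between Ss and Aa:
Path 1: Ss → Tt ← Dd → Pp → Gg → Aa
  Dd is a fork here and Dd is conditioned on, so the path is blocked at Dd.
Path 2: Ss → Tt ← Dd → Aa
  Dd is a fork here and Dd is conditioned on, so the path is blocked at Dd.
Path 3: Ss → Tt → Gg ← Pp ← Dd → Aa
  Pp is a chain here and Pp is conditioned on, so the path is blocked at Pp.
Path 4: Ss → Tt → Gg → Aa
  Gg is a chain here and Gg is conditioned on, so the path is blocked at Gg.
Since every path is blocked, d-separation holds.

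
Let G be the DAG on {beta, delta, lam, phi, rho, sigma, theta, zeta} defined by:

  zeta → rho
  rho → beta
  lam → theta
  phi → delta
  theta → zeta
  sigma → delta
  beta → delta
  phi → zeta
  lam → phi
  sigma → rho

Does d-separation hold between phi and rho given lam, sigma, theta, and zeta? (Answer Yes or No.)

Enumerating the 4 paths from phi to rho and testing each for blocking by {lam, sigma, theta, zeta}:
Path 1: phi → delta ← beta ← rho
  delta is a collider here and neither delta nor any of its descendants is conditioned on, so the collider stays closed — the path is blocked at delta.
Path 2: phi → delta ← sigma → rho
  delta is a collider here and neither delta nor any of its descendants is conditioned on, so the collider stays closed — the path is blocked at delta.
Path 3: phi → zeta → rho
  zeta is a chain here and zeta is conditioned on, so the path is blocked at zeta.
Path 4: phi ← lam → theta → zeta → rho
  lam is a fork here and lam is conditioned on, so the path is blocked at lam.
Since every path is blocked, d-separation holds.

Yes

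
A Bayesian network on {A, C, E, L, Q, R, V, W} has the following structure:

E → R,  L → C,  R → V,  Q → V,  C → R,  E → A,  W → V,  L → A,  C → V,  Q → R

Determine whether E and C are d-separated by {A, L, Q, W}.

Yes

We examine all 4 paths between E and C:
Path 1: E → A ← L → C
  L is a fork here and L is conditioned on, so the path is blocked at L.
Path 2: E → R ← Q → V ← C
  R is a collider here and neither R nor any of its descendants is conditioned on, so the collider stays closed — the path is blocked at R.
Path 3: E → R → V ← C
  V is a collider here and neither V nor any of its descendants is conditioned on, so the collider stays closed — the path is blocked at V.
Path 4: E → R ← C
  R is a collider here and neither R nor any of its descendants is conditioned on, so the collider stays closed — the path is blocked at R.
Since every path is blocked, d-separation holds.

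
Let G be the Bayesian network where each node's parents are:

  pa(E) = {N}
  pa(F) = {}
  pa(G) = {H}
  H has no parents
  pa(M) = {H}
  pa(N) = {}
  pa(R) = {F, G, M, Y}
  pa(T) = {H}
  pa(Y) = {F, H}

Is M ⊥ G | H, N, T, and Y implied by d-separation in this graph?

Yes

We examine all 6 paths between M and G:
Path 1: M ← H → Y ← F → R ← G
  H is a fork here and H is conditioned on, so the path is blocked at H.
Path 2: M ← H → Y → R ← G
  H is a fork here and H is conditioned on, so the path is blocked at H.
Path 3: M ← H → G
  H is a fork here and H is conditioned on, so the path is blocked at H.
Path 4: M → R ← F → Y ← H → G
  R is a collider here and neither R nor any of its descendants is conditioned on, so the collider stays closed — the path is blocked at R.
Path 5: M → R ← Y ← H → G
  R is a collider here and neither R nor any of its descendants is conditioned on, so the collider stays closed — the path is blocked at R.
Path 6: M → R ← G
  R is a collider here and neither R nor any of its descendants is conditioned on, so the collider stays closed — the path is blocked at R.
Every path is blocked, so M and G are d-separated given {H, N, T, Y}.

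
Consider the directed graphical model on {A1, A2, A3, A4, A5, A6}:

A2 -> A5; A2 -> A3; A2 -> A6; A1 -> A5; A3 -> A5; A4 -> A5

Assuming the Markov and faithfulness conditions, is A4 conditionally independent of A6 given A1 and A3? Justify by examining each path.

2 paths connect A4 and A6; each must be blocked for d-separation to hold:
Path 1: A4 → A5 ← A3 ← A2 → A6
  A5 is a collider here and neither A5 nor any of its descendants is conditioned on, so the collider stays closed — the path is blocked at A5.
Path 2: A4 → A5 ← A2 → A6
  A5 is a collider here and neither A5 nor any of its descendants is conditioned on, so the collider stays closed — the path is blocked at A5.
Every path is blocked, so A4 and A6 are d-separated given {A1, A3}.

Yes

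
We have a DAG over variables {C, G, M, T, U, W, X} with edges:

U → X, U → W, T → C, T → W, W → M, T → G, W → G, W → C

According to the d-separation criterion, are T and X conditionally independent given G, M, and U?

Yes

There are 3 undirected paths between T and X; checking each against the conditioning set {G, M, U}:
Path 1: T → W ← U → X
  U is a fork here and U is conditioned on, so the path is blocked at U.
Path 2: T → C ← W ← U → X
  C is a collider here and neither C nor any of its descendants is conditioned on, so the collider stays closed — the path is blocked at C.
Path 3: T → G ← W ← U → X
  U is a fork here and U is conditioned on, so the path is blocked at U.
All paths are blocked; T ⊥ X | {G, M, U} holds.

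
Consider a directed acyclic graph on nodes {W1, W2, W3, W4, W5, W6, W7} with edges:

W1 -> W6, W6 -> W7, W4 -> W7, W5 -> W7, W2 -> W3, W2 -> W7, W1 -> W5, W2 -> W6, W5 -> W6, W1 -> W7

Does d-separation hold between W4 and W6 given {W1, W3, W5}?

Yes

6 paths connect W4 and W6; each must be blocked for d-separation to hold:
Path 1: W4 → W7 ← W6
  W7 is a collider here and neither W7 nor any of its descendants is conditioned on, so the collider stays closed — the path is blocked at W7.
Path 2: W4 → W7 ← W1 → W6
  W7 is a collider here and neither W7 nor any of its descendants is conditioned on, so the collider stays closed — the path is blocked at W7.
Path 3: W4 → W7 ← W1 → W5 → W6
  W7 is a collider here and neither W7 nor any of its descendants is conditioned on, so the collider stays closed — the path is blocked at W7.
Path 4: W4 → W7 ← W2 → W6
  W7 is a collider here and neither W7 nor any of its descendants is conditioned on, so the collider stays closed — the path is blocked at W7.
Path 5: W4 → W7 ← W5 → W6
  W7 is a collider here and neither W7 nor any of its descendants is conditioned on, so the collider stays closed — the path is blocked at W7.
Path 6: W4 → W7 ← W5 ← W1 → W6
  W7 is a collider here and neither W7 nor any of its descendants is conditioned on, so the collider stays closed — the path is blocked at W7.
Since every path is blocked, d-separation holds.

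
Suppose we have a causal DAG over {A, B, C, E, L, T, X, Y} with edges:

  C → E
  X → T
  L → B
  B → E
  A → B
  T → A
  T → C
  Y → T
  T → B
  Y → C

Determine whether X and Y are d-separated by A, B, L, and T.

No

There are 4 undirected paths between X and Y; checking each against the conditioning set {A, B, L, T}:
Path 1: X → T ← Y
  T is a collider and T is conditioned on, which opens it — no node blocks this path, so it is active.
Path 2: X → T → A → B → E ← C ← Y
  T is a chain here and T is conditioned on, so the path is blocked at T.
Path 3: X → T → C ← Y
  T is a chain here and T is conditioned on, so the path is blocked at T.
Path 4: X → T → B → E ← C ← Y
  T is a chain here and T is conditioned on, so the path is blocked at T.
Since the path X → T ← Y is active, X and Y are not d-separated given {A, B, L, T}.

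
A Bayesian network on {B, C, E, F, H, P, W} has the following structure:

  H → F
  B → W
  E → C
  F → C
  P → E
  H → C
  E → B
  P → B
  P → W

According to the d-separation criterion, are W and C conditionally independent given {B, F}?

No

Enumerating the 4 paths from W to C and testing each for blocking by {B, F}:
Path 1: W ← B ← E → C
  B is a chain here and B is conditioned on, so the path is blocked at B.
Path 2: W ← B ← P → E → C
  B is a chain here and B is conditioned on, so the path is blocked at B.
Path 3: W ← P → E → C
  P is a fork and P is not conditioned on; E is a chain and E is not conditioned on — no node blocks this path, so it is active.
Path 4: W ← P → B ← E → C
  P is a fork and P is not conditioned on; B is a collider and B is conditioned on, which opens it; E is a fork and E is not conditioned on — no node blocks this path, so it is active.
Because an active path exists, W and C are not d-separated.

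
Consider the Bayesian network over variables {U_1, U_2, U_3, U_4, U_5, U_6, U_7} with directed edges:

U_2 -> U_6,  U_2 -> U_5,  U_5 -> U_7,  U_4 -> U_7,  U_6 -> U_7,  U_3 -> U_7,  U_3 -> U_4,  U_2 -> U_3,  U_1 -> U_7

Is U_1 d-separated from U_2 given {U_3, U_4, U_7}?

No

We examine all 4 paths between U_1 and U_2:
  1. U_1 → U_7 ← U_4 ← U_3 ← U_2 — U_7:collider[open]; U_4:chain[blocks]; U_3:chain[blocks] ⇒ blocked
  2. U_1 → U_7 ← U_3 ← U_2 — U_7:collider[open]; U_3:chain[blocks] ⇒ blocked
  3. U_1 → U_7 ← U_6 ← U_2 — U_7:collider[open]; U_6:chain[open] ⇒ active
  4. U_1 → U_7 ← U_5 ← U_2 — U_7:collider[open]; U_5:chain[open] ⇒ active
Since the path U_1 → U_7 ← U_6 ← U_2 is active, U_1 and U_2 are not d-separated given {U_3, U_4, U_7}.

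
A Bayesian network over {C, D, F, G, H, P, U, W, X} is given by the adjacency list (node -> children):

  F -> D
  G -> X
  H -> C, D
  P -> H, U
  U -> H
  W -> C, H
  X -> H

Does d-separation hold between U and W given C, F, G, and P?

No

There are 4 undirected paths between U and W; checking each against the conditioning set {C, F, G, P}:
Path 1: U → H → C ← W
  H is a chain and H is not conditioned on; C is a collider and C is conditioned on, which opens it — no node blocks this path, so it is active.
Path 2: U → H ← W
  H is a collider and its descendant C is conditioned on, which opens it — no node blocks this path, so it is active.
Path 3: U ← P → H → C ← W
  P is a fork here and P is conditioned on, so the path is blocked at P.
Path 4: U ← P → H ← W
  P is a fork here and P is conditioned on, so the path is blocked at P.
Since the path U → H → C ← W is active, U and W are not d-separated given {C, F, G, P}.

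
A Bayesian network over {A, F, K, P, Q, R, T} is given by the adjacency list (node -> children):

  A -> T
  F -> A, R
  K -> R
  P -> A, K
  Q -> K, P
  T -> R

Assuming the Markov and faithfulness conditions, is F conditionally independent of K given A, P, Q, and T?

Yes

We examine all 6 paths between F and K:
Path 1: F → R ← T ← A ← P ← Q → K
  R is a collider here and neither R nor any of its descendants is conditioned on, so the collider stays closed — the path is blocked at R.
Path 2: F → R ← T ← A ← P → K
  R is a collider here and neither R nor any of its descendants is conditioned on, so the collider stays closed — the path is blocked at R.
Path 3: F → R ← K
  R is a collider here and neither R nor any of its descendants is conditioned on, so the collider stays closed — the path is blocked at R.
Path 4: F → A → T → R ← K
  A is a chain here and A is conditioned on, so the path is blocked at A.
Path 5: F → A ← P ← Q → K
  P is a chain here and P is conditioned on, so the path is blocked at P.
Path 6: F → A ← P → K
  P is a fork here and P is conditioned on, so the path is blocked at P.
Since every path is blocked, d-separation holds.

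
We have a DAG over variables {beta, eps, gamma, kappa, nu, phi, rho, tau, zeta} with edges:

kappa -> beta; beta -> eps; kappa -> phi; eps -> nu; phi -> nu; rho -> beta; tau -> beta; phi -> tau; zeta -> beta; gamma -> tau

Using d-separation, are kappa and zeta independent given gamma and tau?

Enumerating the 3 paths from kappa to zeta and testing each for blocking by {gamma, tau}:
Path 1: kappa → phi → tau → beta ← zeta
  tau is a chain here and tau is conditioned on, so the path is blocked at tau.
Path 2: kappa → phi → nu ← eps ← beta ← zeta
  nu is a collider here and neither nu nor any of its descendants is conditioned on, so the collider stays closed — the path is blocked at nu.
Path 3: kappa → beta ← zeta
  beta is a collider here and neither beta nor any of its descendants is conditioned on, so the collider stays closed — the path is blocked at beta.
Every path is blocked, so kappa and zeta are d-separated given {gamma, tau}.

Yes — kappa and zeta are d-separated given {gamma, tau}.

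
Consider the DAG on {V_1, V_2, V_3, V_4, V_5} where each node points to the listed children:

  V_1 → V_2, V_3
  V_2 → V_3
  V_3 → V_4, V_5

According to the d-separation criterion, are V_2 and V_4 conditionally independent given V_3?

We examine all 2 paths between V_2 and V_4:
Path 1: V_2 ← V_1 → V_3 → V_4
  V_3 is a chain here and V_3 is conditioned on, so the path is blocked at V_3.
Path 2: V_2 → V_3 → V_4
  V_3 is a chain here and V_3 is conditioned on, so the path is blocked at V_3.
All paths are blocked; V_2 ⊥ V_4 | {V_3} holds.

Yes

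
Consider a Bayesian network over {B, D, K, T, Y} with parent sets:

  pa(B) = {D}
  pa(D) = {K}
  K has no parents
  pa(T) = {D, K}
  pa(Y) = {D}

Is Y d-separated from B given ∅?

No — Y and B are not d-separated given ∅.

There is one path between Y and B:
Path 1: Y ← D → B
  D is a fork and D is not conditioned on — no node blocks this path, so it is active.
At least one path is unblocked, so d-separation fails.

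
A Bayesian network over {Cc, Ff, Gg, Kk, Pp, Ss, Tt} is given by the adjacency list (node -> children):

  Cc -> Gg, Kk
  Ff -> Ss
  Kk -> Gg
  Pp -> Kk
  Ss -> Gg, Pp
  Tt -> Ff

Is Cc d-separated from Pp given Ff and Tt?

Yes

4 paths connect Cc and Pp; each must be blocked for d-separation to hold:
  1. Cc → Kk → Gg ← Ss → Pp — Kk:chain[open]; Gg:collider[blocks]; Ss:fork[open] ⇒ blocked
  2. Cc → Kk ← Pp — Kk:collider[blocks] ⇒ blocked
  3. Cc → Gg ← Kk ← Pp — Gg:collider[blocks]; Kk:chain[open] ⇒ blocked
  4. Cc → Gg ← Ss → Pp — Gg:collider[blocks]; Ss:fork[open] ⇒ blocked
Every path is blocked, so Cc and Pp are d-separated given {Ff, Tt}.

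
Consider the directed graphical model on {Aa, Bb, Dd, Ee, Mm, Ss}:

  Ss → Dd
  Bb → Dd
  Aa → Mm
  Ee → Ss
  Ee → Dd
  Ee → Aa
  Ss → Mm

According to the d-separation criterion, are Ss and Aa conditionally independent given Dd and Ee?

Yes — Ss and Aa are d-separated given {Dd, Ee}.

We examine all 3 paths between Ss and Aa:
Path 1: Ss → Mm ← Aa
  Mm is a collider here and neither Mm nor any of its descendants is conditioned on, so the collider stays closed — the path is blocked at Mm.
Path 2: Ss ← Ee → Aa
  Ee is a fork here and Ee is conditioned on, so the path is blocked at Ee.
Path 3: Ss → Dd ← Ee → Aa
  Ee is a fork here and Ee is conditioned on, so the path is blocked at Ee.
All paths are blocked; Ss ⊥ Aa | {Dd, Ee} holds.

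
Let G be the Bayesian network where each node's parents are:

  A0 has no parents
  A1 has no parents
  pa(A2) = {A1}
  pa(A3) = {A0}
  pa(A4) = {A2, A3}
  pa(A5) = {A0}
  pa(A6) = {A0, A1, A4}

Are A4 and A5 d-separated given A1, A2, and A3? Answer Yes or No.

Yes — A4 and A5 are d-separated given {A1, A2, A3}.

Enumerating the 3 paths from A4 to A5 and testing each for blocking by {A1, A2, A3}:
Path 1: A4 ← A2 ← A1 → A6 ← A0 → A5
  A2 is a chain here and A2 is conditioned on, so the path is blocked at A2.
Path 2: A4 → A6 ← A0 → A5
  A6 is a collider here and neither A6 nor any of its descendants is conditioned on, so the collider stays closed — the path is blocked at A6.
Path 3: A4 ← A3 ← A0 → A5
  A3 is a chain here and A3 is conditioned on, so the path is blocked at A3.
All paths are blocked; A4 ⊥ A5 | {A1, A2, A3} holds.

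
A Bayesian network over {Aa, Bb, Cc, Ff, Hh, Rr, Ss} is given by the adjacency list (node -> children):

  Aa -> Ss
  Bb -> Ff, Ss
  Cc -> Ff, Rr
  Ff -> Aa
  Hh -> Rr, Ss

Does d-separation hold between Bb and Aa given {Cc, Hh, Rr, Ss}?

4 paths connect Bb and Aa; each must be blocked for d-separation to hold:
  1. Bb → Ss ← Aa — Ss:collider[open] ⇒ active
  2. Bb → Ss ← Hh → Rr ← Cc → Ff → Aa — Ss:collider[open]; Hh:fork[blocks]; Rr:collider[open]; Cc:fork[blocks]; Ff:chain[open] ⇒ blocked
  3. Bb → Ff ← Cc → Rr ← Hh → Ss ← Aa — Ff:collider[open]; Cc:fork[blocks]; Rr:collider[open]; Hh:fork[blocks]; Ss:collider[open] ⇒ blocked
  4. Bb → Ff → Aa — Ff:chain[open] ⇒ active
Since the path Bb → Ss ← Aa is active, Bb and Aa are not d-separated given {Cc, Hh, Rr, Ss}.

No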